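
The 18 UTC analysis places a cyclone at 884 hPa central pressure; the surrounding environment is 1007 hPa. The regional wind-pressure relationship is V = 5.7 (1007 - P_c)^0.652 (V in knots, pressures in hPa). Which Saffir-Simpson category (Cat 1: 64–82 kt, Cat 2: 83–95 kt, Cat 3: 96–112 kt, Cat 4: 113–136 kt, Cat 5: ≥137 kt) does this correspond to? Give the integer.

ΔP = 1007 − 884 = 123 hPa.
V ≈ 5.7 × 123^0.652 = 5.7 × 23.05 ≈ 131 kt.
131 kt falls in the Category 4 band.

4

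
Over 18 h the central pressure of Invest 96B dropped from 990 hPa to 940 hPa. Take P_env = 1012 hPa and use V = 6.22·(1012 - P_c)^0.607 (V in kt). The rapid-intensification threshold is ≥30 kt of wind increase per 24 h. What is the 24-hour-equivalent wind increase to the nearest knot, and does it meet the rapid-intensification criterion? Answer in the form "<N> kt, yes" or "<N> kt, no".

57 kt, yes

V₁: ΔP = 22, V ≈ 6.22 × 22^0.607 ≈ 40.61 kt.
V₂: ΔP = 72, V ≈ 6.22 × 72^0.607 ≈ 83.40 kt.
ΔV over 18 h = 42.79 kt → 24 h equivalent = 42.79 × 24/18 ≈ 57.05 kt.
57 kt ≥ 30 kt ⇒ rapid intensification.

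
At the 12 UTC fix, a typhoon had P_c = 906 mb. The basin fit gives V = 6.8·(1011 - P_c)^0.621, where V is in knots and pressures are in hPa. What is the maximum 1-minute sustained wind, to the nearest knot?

122 kt

ΔP = 1011 − 906 = 105 mb.
105^0.621 ≈ 17.995.
V ≈ 6.8 × 17.995 ≈ 122.4 kt.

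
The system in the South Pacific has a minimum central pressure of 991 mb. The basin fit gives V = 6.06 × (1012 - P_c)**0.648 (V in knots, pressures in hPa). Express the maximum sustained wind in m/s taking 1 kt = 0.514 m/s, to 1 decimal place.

ΔP = 1012 − 991 = 21 mb.
V ≈ 6.06 × 21^0.648 = 6.06 × 7.191 ≈ 43.578 kt.
43.578 × 0.514 ≈ 22.40 m/s → 22.4 m/s.

22.4 m/s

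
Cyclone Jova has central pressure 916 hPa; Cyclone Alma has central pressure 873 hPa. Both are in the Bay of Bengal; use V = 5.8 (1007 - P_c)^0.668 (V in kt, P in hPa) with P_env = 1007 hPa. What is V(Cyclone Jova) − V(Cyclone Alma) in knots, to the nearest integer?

-35 kt

Cyclone Jova: ΔP = 91; V ≈ 5.8 × 91^0.668 ≈ 118.05 kt.
Cyclone Alma: ΔP = 134; V ≈ 5.8 × 134^0.668 ≈ 152.87 kt.
Difference ≈ 118.05 − 152.87 = -34.82 → -35 kt.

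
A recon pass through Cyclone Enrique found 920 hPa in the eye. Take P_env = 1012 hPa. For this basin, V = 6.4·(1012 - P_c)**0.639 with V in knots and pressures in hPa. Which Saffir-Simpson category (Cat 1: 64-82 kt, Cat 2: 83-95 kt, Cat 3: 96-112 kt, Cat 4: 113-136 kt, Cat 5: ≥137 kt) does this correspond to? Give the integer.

ΔP = 1012 − 920 = 92 hPa.
V ≈ 6.4 × 92^0.639 = 6.4 × 17.98 ≈ 115 kt.
115 kt falls in the Category 4 band.

4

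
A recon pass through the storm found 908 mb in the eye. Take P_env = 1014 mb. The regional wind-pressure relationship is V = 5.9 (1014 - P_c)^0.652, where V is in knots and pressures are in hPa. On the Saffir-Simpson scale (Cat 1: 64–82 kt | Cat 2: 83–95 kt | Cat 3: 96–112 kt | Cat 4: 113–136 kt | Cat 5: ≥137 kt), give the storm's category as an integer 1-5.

4

ΔP = 1014 − 908 = 106 mb.
V ≈ 5.9 × 106^0.652 = 5.9 × 20.92 ≈ 123 kt.
123 kt falls in the Category 4 band.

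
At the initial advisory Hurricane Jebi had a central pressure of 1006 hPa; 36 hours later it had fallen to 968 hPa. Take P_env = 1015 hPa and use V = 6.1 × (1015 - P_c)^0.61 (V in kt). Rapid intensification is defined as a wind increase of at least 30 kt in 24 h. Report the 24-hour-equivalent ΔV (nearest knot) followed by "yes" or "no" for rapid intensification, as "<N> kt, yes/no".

V₁: ΔP = 9, V ≈ 6.1 × 9^0.61 ≈ 23.30 kt.
V₂: ΔP = 47, V ≈ 6.1 × 47^0.61 ≈ 63.87 kt.
ΔV over 36 h = 40.57 kt → 24 h equivalent = 40.57 × 24/36 ≈ 27.05 kt.
27 kt < 30 kt ⇒ not rapid intensification.

27 kt, no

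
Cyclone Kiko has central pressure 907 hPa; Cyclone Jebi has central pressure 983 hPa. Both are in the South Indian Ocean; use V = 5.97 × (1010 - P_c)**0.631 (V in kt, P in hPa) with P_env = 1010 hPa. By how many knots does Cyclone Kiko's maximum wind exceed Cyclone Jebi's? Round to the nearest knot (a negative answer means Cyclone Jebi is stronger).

Cyclone Kiko: ΔP = 103; V ≈ 5.97 × 103^0.631 ≈ 111.19 kt.
Cyclone Jebi: ΔP = 27; V ≈ 5.97 × 27^0.631 ≈ 47.77 kt.
Difference ≈ 111.19 − 47.77 = 63.42 → 63 kt.

63 kt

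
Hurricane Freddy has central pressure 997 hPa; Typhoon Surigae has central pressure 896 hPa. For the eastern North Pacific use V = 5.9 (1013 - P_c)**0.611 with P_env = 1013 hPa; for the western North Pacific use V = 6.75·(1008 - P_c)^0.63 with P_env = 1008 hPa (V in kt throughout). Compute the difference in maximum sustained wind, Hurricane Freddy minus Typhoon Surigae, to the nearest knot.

-100 kt

Hurricane Freddy: ΔP = 16; V ≈ 5.9 × 16^0.611 ≈ 32.10 kt.
Typhoon Surigae: ΔP = 112; V ≈ 6.75 × 112^0.63 ≈ 131.92 kt.
Difference ≈ 32.10 − 131.92 = -99.82 → -100 kt.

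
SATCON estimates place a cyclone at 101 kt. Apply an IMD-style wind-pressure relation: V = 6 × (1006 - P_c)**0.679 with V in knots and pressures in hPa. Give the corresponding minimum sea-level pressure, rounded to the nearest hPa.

942 hPa

ΔP = (V / 6)^(1/0.679) = (101/6)^1.473.
101/6 = 16.833; 16.833^1.473 ≈ 63.95 hPa.
P_c = 1006 − 63.95 = 942.05 ≈ 942 hPa.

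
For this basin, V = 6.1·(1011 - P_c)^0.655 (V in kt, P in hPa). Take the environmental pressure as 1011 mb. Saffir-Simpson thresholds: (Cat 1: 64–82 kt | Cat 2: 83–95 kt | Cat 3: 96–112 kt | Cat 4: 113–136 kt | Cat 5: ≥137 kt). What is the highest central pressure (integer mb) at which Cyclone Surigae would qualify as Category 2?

957 mb

Category 2 begins at V = 83 kt.
Required ΔP = (83/6.1)^(1/0.655) = 13.607^1.527 ≈ 53.82 mb.
P_c ≤ 1011 − 53.82 = 957.18, so the highest integer P_c is 957 mb.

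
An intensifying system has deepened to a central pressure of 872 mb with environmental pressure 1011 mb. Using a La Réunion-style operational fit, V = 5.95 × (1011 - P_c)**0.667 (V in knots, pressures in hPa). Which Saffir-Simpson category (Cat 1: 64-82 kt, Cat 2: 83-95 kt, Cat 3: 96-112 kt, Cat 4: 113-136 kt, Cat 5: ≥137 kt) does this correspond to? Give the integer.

ΔP = 1011 − 872 = 139 mb.
V ≈ 5.95 × 139^0.667 = 5.95 × 26.88 ≈ 160 kt.
160 kt falls in the Category 5 band.

5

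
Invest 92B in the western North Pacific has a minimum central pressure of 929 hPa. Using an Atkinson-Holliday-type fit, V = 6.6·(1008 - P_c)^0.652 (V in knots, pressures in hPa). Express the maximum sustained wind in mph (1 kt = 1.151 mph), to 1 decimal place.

131.2 mph

ΔP = 1008 − 929 = 79 hPa.
V ≈ 6.6 × 79^0.652 = 6.6 × 17.268 ≈ 113.972 kt.
113.972 × 1.151 ≈ 131.18 mph → 131.2 mph.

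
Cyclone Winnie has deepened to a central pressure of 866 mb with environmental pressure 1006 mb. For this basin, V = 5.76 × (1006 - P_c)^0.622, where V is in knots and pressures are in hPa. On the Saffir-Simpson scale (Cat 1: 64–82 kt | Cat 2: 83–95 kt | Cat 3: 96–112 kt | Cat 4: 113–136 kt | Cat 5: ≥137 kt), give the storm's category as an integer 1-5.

ΔP = 1006 − 866 = 140 mb.
V ≈ 5.76 × 140^0.622 = 5.76 × 21.62 ≈ 125 kt.
125 kt falls in the Category 4 band.

4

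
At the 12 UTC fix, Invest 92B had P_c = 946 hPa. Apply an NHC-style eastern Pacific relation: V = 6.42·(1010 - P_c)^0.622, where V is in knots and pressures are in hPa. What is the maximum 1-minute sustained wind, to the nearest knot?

85 kt

ΔP = 1010 − 946 = 64 hPa.
64^0.622 ≈ 13.288.
V ≈ 6.42 × 13.288 ≈ 85.3 kt.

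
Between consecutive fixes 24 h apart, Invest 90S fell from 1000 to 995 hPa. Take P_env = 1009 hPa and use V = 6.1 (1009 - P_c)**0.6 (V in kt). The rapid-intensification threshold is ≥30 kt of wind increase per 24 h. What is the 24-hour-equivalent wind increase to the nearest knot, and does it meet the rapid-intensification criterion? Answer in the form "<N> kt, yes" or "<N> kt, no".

V₁: ΔP = 9, V ≈ 6.1 × 9^0.6 ≈ 22.80 kt.
V₂: ΔP = 14, V ≈ 6.1 × 14^0.6 ≈ 29.72 kt.
ΔV over 24 h = 6.92 kt → 24 h equivalent = 6.92 × 24/24 ≈ 6.92 kt.
7 kt < 30 kt ⇒ not rapid intensification.

7 kt, no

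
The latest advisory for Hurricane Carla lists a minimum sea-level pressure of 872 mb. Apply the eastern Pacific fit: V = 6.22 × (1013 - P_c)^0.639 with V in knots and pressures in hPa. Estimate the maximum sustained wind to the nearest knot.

147 kt

ΔP = 1013 − 872 = 141 mb.
141^0.639 ≈ 23.624.
V ≈ 6.22 × 23.624 ≈ 146.9 kt.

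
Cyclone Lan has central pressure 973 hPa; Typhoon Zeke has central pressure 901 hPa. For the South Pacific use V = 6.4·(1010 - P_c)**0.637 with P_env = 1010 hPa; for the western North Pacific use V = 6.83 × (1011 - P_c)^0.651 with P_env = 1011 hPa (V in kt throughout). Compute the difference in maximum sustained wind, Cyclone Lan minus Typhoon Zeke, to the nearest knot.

-82 kt

Cyclone Lan: ΔP = 37; V ≈ 6.4 × 37^0.637 ≈ 63.84 kt.
Typhoon Zeke: ΔP = 110; V ≈ 6.83 × 110^0.651 ≈ 145.67 kt.
Difference ≈ 63.84 − 145.67 = -81.83 → -82 kt.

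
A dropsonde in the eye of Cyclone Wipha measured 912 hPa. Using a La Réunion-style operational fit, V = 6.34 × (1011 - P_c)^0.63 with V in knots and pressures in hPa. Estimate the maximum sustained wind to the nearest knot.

115 kt

ΔP = 1011 − 912 = 99 hPa.
99^0.63 ≈ 18.082.
V ≈ 6.34 × 18.082 ≈ 114.6 kt.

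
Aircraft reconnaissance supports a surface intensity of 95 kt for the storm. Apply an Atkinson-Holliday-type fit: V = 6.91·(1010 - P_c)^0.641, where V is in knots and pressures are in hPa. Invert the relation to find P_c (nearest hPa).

ΔP = (V / 6.91)^(1/0.641) = (95/6.91)^1.560.
95/6.91 = 13.748; 13.748^1.560 ≈ 59.67 hPa.
P_c = 1010 − 59.67 = 950.33 ≈ 950 hPa.

950 hPa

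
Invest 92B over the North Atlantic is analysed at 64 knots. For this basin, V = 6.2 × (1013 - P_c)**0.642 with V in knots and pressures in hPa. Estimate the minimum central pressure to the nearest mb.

975 mb

ΔP = (V / 6.2)^(1/0.642) = (64/6.2)^1.558.
64/6.2 = 10.323; 10.323^1.558 ≈ 37.94 mb.
P_c = 1013 − 37.94 = 975.06 ≈ 975 mb.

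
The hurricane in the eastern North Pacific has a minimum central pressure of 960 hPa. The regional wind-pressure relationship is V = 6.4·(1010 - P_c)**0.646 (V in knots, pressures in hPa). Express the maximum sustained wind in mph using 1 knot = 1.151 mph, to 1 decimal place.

92.2 mph

ΔP = 1010 − 960 = 50 hPa.
V ≈ 6.4 × 50^0.646 = 6.4 × 12.518 ≈ 80.115 kt.
80.115 × 1.151 ≈ 92.21 mph → 92.2 mph.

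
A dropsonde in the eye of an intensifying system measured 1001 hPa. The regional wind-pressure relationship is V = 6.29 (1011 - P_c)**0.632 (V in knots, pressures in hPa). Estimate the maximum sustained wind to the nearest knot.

ΔP = 1011 − 1001 = 10 hPa.
10^0.632 ≈ 4.285.
V ≈ 6.29 × 4.285 ≈ 27.0 kt.

27 kt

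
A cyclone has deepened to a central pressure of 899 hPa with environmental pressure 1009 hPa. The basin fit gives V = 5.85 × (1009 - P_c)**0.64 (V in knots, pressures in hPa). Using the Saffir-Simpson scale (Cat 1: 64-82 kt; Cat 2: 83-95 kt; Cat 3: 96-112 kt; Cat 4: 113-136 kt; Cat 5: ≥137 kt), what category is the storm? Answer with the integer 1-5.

ΔP = 1009 − 899 = 110 hPa.
V ≈ 5.85 × 110^0.64 = 5.85 × 20.25 ≈ 118 kt.
118 kt falls in the Category 4 band.

4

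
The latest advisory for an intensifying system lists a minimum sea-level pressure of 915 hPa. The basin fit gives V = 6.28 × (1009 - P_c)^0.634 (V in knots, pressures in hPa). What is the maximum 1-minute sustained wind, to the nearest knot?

112 kt

ΔP = 1009 − 915 = 94 hPa.
94^0.634 ≈ 17.822.
V ≈ 6.28 × 17.822 ≈ 111.9 kt.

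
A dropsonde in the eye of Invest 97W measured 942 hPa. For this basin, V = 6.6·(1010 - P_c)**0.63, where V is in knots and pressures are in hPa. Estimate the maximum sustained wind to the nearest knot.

94 kt

ΔP = 1010 − 942 = 68 hPa.
68^0.63 ≈ 14.272.
V ≈ 6.6 × 14.272 ≈ 94.2 kt.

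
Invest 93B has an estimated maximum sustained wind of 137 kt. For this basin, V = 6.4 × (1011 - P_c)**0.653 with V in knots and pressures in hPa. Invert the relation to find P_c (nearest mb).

ΔP = (V / 6.4)^(1/0.653) = (137/6.4)^1.531.
137/6.4 = 21.406; 21.406^1.531 ≈ 109.04 mb.
P_c = 1011 − 109.04 = 901.96 ≈ 902 mb.

902 mb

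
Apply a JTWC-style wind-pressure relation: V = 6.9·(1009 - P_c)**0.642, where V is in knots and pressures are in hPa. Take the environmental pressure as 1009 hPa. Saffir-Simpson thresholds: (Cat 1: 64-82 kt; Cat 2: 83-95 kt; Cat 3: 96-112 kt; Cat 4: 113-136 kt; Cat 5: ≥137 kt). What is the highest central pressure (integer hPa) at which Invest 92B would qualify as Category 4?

Category 4 begins at V = 113 kt.
Required ΔP = (113/6.9)^(1/0.642) = 16.377^1.558 ≈ 77.86 hPa.
P_c ≤ 1009 − 77.86 = 931.14, so the highest integer P_c is 931 hPa.

931 hPa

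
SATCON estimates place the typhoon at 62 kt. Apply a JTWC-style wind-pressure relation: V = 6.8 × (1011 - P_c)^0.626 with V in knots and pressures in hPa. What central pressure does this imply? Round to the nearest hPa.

ΔP = (V / 6.8)^(1/0.626) = (62/6.8)^1.597.
62/6.8 = 9.118; 9.118^1.597 ≈ 34.15 hPa.
P_c = 1011 − 34.15 = 976.85 ≈ 977 hPa.

977 hPa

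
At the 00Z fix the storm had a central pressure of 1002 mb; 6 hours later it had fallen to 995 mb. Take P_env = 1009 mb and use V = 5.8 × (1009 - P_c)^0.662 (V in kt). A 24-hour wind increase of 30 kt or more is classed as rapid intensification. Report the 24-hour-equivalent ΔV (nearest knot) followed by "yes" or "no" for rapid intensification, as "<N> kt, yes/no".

49 kt, yes

V₁: ΔP = 7, V ≈ 5.8 × 7^0.662 ≈ 21.03 kt.
V₂: ΔP = 14, V ≈ 5.8 × 14^0.662 ≈ 33.28 kt.
ΔV over 6 h = 12.25 kt → 24 h equivalent = 12.25 × 24/6 ≈ 49.00 kt.
49 kt ≥ 30 kt ⇒ rapid intensification.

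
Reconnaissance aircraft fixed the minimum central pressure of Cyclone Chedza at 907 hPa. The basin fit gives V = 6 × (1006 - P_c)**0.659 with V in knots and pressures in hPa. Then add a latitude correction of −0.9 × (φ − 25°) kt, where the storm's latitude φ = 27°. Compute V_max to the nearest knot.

ΔP = 1006 − 907 = 99 hPa.
99^0.659 ≈ 20.660.
V ≈ 6 × 20.660 ≈ 124.0 kt.
Latitude correction: −0.9 × (27 − 25) = -1.8 kt.
Corrected V ≈ 122.2 kt → 122 kt.

122 kt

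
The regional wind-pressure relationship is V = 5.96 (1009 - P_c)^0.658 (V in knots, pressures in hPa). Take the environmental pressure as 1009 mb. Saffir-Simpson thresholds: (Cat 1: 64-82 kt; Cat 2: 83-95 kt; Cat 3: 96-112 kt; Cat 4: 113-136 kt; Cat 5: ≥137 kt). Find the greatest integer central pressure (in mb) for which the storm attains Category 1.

Category 1 begins at V = 64 kt.
Required ΔP = (64/5.96)^(1/0.658) = 10.738^1.520 ≈ 36.88 mb.
P_c ≤ 1009 − 36.88 = 972.12, so the highest integer P_c is 972 mb.

972 mb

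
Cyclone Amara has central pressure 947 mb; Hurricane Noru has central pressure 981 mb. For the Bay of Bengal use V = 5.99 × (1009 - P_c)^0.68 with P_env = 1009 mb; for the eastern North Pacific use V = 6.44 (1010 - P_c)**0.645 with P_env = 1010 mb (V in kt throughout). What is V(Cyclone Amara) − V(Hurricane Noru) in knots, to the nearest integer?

43 kt

Cyclone Amara: ΔP = 62; V ≈ 5.99 × 62^0.68 ≈ 99.14 kt.
Hurricane Noru: ΔP = 29; V ≈ 6.44 × 29^0.645 ≈ 56.51 kt.
Difference ≈ 99.14 − 56.51 = 42.63 → 43 kt.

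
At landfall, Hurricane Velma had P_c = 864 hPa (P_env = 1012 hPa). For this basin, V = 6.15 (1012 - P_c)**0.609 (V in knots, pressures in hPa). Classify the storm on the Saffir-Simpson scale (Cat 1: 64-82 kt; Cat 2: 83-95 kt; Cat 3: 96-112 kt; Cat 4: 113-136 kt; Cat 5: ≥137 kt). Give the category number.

ΔP = 1012 − 864 = 148 hPa.
V ≈ 6.15 × 148^0.609 = 6.15 × 20.97 ≈ 129 kt.
129 kt falls in the Category 4 band.

4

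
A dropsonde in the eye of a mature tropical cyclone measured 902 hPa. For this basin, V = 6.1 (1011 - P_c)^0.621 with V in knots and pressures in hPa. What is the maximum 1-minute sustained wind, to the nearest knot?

ΔP = 1011 − 902 = 109 hPa.
109^0.621 ≈ 18.418.
V ≈ 6.1 × 18.418 ≈ 112.3 kt.

112 kt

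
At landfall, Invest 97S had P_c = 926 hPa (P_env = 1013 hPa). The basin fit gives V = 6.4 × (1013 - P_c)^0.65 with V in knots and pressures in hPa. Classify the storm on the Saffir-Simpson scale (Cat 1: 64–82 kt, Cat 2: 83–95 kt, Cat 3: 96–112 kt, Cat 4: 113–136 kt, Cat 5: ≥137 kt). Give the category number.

4

ΔP = 1013 − 926 = 87 hPa.
V ≈ 6.4 × 87^0.65 = 6.4 × 18.23 ≈ 117 kt.
117 kt falls in the Category 4 band.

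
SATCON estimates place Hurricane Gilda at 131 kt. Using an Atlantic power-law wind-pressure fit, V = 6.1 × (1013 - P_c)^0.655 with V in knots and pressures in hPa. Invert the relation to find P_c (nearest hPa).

ΔP = (V / 6.1)^(1/0.655) = (131/6.1)^1.527.
131/6.1 = 21.475; 21.475^1.527 ≈ 108.02 hPa.
P_c = 1013 − 108.02 = 904.98 ≈ 905 hPa.

905 hPa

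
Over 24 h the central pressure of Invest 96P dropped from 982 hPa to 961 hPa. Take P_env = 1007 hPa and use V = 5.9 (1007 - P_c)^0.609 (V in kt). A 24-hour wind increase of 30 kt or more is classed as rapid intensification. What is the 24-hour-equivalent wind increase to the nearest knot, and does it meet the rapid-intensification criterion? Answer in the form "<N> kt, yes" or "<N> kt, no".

V₁: ΔP = 25, V ≈ 5.9 × 25^0.609 ≈ 41.90 kt.
V₂: ΔP = 46, V ≈ 5.9 × 46^0.609 ≈ 60.74 kt.
ΔV over 24 h = 18.84 kt → 24 h equivalent = 18.84 × 24/24 ≈ 18.84 kt.
19 kt < 30 kt ⇒ not rapid intensification.

19 kt, no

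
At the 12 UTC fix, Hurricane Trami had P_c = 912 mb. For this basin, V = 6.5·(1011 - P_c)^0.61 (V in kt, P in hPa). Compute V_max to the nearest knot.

ΔP = 1011 − 912 = 99 mb.
99^0.61 ≈ 16.494.
V ≈ 6.5 × 16.494 ≈ 107.2 kt.

107 kt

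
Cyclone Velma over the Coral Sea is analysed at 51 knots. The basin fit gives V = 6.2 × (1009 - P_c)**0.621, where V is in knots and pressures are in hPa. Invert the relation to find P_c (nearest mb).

ΔP = (V / 6.2)^(1/0.621) = (51/6.2)^1.610.
51/6.2 = 8.226; 8.226^1.610 ≈ 29.77 mb.
P_c = 1009 − 29.77 = 979.23 ≈ 979 mb.

979 mb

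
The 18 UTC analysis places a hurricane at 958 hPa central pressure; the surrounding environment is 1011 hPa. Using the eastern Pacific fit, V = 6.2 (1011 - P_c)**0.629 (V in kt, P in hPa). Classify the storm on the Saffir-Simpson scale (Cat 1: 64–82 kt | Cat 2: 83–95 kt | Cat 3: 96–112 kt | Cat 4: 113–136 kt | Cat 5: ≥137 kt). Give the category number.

ΔP = 1011 − 958 = 53 hPa.
V ≈ 6.2 × 53^0.629 = 6.2 × 12.15 ≈ 75 kt.
75 kt falls in the Category 1 band.

1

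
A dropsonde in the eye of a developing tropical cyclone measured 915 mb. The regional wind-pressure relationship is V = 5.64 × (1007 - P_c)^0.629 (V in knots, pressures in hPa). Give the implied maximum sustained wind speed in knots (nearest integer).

ΔP = 1007 − 915 = 92 mb.
92^0.629 ≈ 17.188.
V ≈ 5.64 × 17.188 ≈ 96.9 kt.

97 kt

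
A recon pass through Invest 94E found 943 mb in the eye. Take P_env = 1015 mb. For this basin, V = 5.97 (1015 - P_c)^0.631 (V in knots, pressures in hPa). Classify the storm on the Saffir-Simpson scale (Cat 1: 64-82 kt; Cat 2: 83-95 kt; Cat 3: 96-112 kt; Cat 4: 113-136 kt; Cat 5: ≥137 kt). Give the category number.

2

ΔP = 1015 − 943 = 72 mb.
V ≈ 5.97 × 72^0.631 = 5.97 × 14.86 ≈ 89 kt.
89 kt falls in the Category 2 band.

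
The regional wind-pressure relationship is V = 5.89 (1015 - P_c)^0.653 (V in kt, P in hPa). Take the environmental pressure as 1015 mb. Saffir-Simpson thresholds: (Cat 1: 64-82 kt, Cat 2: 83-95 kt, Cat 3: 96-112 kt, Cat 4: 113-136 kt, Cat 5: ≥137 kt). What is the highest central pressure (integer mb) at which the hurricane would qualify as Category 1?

976 mb

Category 1 begins at V = 64 kt.
Required ΔP = (64/5.89)^(1/0.653) = 10.866^1.531 ≈ 38.60 mb.
P_c ≤ 1015 − 38.60 = 976.40, so the highest integer P_c is 976 mb.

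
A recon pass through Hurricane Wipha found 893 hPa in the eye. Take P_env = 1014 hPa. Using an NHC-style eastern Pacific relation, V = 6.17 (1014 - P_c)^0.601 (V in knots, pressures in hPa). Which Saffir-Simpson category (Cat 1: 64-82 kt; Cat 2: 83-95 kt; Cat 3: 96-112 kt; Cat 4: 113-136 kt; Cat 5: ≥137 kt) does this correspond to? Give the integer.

3

ΔP = 1014 − 893 = 121 hPa.
V ≈ 6.17 × 121^0.601 = 6.17 × 17.85 ≈ 110 kt.
110 kt falls in the Category 3 band.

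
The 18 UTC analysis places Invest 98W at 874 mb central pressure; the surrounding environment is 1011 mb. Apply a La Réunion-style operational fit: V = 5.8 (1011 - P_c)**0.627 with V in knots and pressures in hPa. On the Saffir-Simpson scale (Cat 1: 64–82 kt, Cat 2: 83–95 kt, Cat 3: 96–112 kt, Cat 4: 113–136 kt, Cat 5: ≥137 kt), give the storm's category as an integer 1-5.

4

ΔP = 1011 − 874 = 137 mb.
V ≈ 5.8 × 137^0.627 = 5.8 × 21.86 ≈ 127 kt.
127 kt falls in the Category 4 band.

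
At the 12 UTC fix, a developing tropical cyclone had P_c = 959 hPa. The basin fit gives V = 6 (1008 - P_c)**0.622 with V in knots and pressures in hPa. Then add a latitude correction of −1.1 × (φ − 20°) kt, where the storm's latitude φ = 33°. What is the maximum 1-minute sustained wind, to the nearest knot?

53 kt

ΔP = 1008 − 959 = 49 hPa.
49^0.622 ≈ 11.254.
V ≈ 6 × 11.254 ≈ 67.5 kt.
Latitude correction: −1.1 × (33 − 20) = -14.3 kt.
Corrected V ≈ 53.2 kt → 53 kt.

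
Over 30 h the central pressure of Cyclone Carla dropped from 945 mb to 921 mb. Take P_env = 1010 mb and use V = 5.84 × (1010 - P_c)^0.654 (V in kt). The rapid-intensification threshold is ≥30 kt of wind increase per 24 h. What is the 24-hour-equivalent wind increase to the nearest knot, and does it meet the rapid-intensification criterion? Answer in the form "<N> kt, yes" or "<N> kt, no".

16 kt, no

V₁: ΔP = 65, V ≈ 5.84 × 65^0.654 ≈ 89.55 kt.
V₂: ΔP = 89, V ≈ 5.84 × 89^0.654 ≈ 109.98 kt.
ΔV over 30 h = 20.43 kt → 24 h equivalent = 20.43 × 24/30 ≈ 16.34 kt.
16 kt < 30 kt ⇒ not rapid intensification.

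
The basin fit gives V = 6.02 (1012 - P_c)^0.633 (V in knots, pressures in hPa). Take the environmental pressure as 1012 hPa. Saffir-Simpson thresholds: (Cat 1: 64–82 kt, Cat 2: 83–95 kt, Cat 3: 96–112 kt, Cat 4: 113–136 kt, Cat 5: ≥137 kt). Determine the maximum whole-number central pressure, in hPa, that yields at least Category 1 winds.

Category 1 begins at V = 64 kt.
Required ΔP = (64/6.02)^(1/0.633) = 10.631^1.580 ≈ 41.86 hPa.
P_c ≤ 1012 − 41.86 = 970.14, so the highest integer P_c is 970 hPa.

970 hPa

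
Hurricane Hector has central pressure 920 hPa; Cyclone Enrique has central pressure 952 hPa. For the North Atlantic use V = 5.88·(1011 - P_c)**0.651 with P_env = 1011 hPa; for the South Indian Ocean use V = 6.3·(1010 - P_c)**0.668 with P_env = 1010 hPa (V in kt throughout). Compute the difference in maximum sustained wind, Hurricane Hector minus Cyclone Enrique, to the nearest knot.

16 kt

Hurricane Hector: ΔP = 91; V ≈ 5.88 × 91^0.651 ≈ 110.84 kt.
Cyclone Enrique: ΔP = 58; V ≈ 6.3 × 58^0.668 ≈ 94.91 kt.
Difference ≈ 110.84 − 94.91 = 15.93 → 16 kt.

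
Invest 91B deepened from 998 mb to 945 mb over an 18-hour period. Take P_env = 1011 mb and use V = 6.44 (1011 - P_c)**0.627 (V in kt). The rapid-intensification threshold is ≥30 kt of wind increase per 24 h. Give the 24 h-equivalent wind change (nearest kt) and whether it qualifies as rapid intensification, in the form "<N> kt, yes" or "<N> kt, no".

76 kt, yes

V₁: ΔP = 13, V ≈ 6.44 × 13^0.627 ≈ 32.16 kt.
V₂: ΔP = 66, V ≈ 6.44 × 66^0.627 ≈ 89.07 kt.
ΔV over 18 h = 56.91 kt → 24 h equivalent = 56.91 × 24/18 ≈ 75.88 kt.
76 kt ≥ 30 kt ⇒ rapid intensification.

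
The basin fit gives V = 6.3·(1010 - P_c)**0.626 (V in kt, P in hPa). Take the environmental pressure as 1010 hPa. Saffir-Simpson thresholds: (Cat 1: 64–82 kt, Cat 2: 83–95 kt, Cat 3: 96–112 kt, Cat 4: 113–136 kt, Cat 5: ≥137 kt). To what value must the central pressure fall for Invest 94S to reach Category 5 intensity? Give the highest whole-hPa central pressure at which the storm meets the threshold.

Category 5 begins at V = 137 kt.
Required ΔP = (137/6.3)^(1/0.626) = 21.746^1.597 ≈ 136.90 hPa.
P_c ≤ 1010 − 136.90 = 873.10, so the highest integer P_c is 873 hPa.

873 hPa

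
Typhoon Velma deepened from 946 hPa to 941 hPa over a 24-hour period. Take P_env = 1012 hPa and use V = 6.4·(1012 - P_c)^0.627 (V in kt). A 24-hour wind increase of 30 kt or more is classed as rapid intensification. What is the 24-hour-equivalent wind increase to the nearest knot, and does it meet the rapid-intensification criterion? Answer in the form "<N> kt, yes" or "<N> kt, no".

4 kt, no

V₁: ΔP = 66, V ≈ 6.4 × 66^0.627 ≈ 88.52 kt.
V₂: ΔP = 71, V ≈ 6.4 × 71^0.627 ≈ 92.67 kt.
ΔV over 24 h = 4.15 kt → 24 h equivalent = 4.15 × 24/24 ≈ 4.15 kt.
4 kt < 30 kt ⇒ not rapid intensification.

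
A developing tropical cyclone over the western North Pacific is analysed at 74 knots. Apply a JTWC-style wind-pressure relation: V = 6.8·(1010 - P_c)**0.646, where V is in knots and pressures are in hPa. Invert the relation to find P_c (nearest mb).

970 mb

ΔP = (V / 6.8)^(1/0.646) = (74/6.8)^1.548.
74/6.8 = 10.882; 10.882^1.548 ≈ 40.26 mb.
P_c = 1010 − 40.26 = 969.74 ≈ 970 mb.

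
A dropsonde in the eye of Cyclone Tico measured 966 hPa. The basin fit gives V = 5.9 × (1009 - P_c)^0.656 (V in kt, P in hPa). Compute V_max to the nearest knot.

ΔP = 1009 − 966 = 43 hPa.
43^0.656 ≈ 11.791.
V ≈ 5.9 × 11.791 ≈ 69.6 kt.

70 kt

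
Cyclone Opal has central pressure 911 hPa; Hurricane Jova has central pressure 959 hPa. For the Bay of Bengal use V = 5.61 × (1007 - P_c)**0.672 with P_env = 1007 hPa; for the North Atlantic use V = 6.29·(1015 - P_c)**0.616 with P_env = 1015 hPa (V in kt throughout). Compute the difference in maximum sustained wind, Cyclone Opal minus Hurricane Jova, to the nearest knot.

Cyclone Opal: ΔP = 96; V ≈ 5.61 × 96^0.672 ≈ 120.52 kt.
Hurricane Jova: ΔP = 56; V ≈ 6.29 × 56^0.616 ≈ 75.08 kt.
Difference ≈ 120.52 − 75.08 = 45.44 → 45 kt.

45 kt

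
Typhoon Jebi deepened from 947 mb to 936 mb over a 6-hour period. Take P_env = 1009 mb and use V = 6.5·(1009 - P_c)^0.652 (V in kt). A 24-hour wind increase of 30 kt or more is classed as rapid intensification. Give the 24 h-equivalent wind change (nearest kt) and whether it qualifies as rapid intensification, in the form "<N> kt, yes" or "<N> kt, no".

V₁: ΔP = 62, V ≈ 6.5 × 62^0.652 ≈ 95.84 kt.
V₂: ΔP = 73, V ≈ 6.5 × 73^0.652 ≈ 106.61 kt.
ΔV over 6 h = 10.77 kt → 24 h equivalent = 10.77 × 24/6 ≈ 43.08 kt.
43 kt ≥ 30 kt ⇒ rapid intensification.

43 kt, yes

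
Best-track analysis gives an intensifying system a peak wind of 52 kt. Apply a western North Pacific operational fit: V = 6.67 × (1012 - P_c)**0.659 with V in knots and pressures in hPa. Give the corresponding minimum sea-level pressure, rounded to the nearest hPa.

989 hPa

ΔP = (V / 6.67)^(1/0.659) = (52/6.67)^1.517.
52/6.67 = 7.796; 7.796^1.517 ≈ 22.56 hPa.
P_c = 1012 − 22.56 = 989.44 ≈ 989 hPa.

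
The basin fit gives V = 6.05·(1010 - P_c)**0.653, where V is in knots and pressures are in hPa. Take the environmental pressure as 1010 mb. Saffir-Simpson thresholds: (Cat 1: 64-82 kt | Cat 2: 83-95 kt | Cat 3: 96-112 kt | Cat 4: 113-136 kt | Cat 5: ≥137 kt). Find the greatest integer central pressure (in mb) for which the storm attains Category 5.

Category 5 begins at V = 137 kt.
Required ΔP = (137/6.05)^(1/0.653) = 22.645^1.531 ≈ 118.85 mb.
P_c ≤ 1010 − 118.85 = 891.15, so the highest integer P_c is 891 mb.

891 mb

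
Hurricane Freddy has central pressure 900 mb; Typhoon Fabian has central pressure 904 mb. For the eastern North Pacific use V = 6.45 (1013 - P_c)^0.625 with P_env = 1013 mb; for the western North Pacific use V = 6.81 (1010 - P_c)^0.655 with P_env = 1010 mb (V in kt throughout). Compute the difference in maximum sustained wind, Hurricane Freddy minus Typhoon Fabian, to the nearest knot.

Hurricane Freddy: ΔP = 113; V ≈ 6.45 × 113^0.625 ≈ 123.80 kt.
Typhoon Fabian: ΔP = 106; V ≈ 6.81 × 106^0.655 ≈ 144.45 kt.
Difference ≈ 123.80 − 144.45 = -20.65 → -21 kt.

-21 kt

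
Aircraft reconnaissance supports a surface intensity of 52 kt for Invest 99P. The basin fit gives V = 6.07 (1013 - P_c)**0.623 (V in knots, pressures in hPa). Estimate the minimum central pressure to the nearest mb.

982 mb

ΔP = (V / 6.07)^(1/0.623) = (52/6.07)^1.605.
52/6.07 = 8.567; 8.567^1.605 ≈ 31.43 mb.
P_c = 1013 − 31.43 = 981.57 ≈ 982 mb.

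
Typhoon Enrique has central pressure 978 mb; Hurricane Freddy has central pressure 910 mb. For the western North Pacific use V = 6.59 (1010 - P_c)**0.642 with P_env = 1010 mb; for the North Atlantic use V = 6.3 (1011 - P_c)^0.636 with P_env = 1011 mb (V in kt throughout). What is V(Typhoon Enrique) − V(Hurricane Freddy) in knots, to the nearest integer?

Typhoon Enrique: ΔP = 32; V ≈ 6.59 × 32^0.642 ≈ 60.98 kt.
Hurricane Freddy: ΔP = 101; V ≈ 6.3 × 101^0.636 ≈ 118.60 kt.
Difference ≈ 60.98 − 118.60 = -57.62 → -58 kt.

-58 kt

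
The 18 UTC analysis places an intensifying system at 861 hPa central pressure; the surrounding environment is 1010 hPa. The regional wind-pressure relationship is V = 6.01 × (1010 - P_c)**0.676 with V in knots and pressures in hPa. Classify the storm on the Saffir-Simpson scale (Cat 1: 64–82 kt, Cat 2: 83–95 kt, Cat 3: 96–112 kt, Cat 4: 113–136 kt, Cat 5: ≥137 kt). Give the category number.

5

ΔP = 1010 − 861 = 149 hPa.
V ≈ 6.01 × 149^0.676 = 6.01 × 29.45 ≈ 177 kt.
177 kt falls in the Category 5 band.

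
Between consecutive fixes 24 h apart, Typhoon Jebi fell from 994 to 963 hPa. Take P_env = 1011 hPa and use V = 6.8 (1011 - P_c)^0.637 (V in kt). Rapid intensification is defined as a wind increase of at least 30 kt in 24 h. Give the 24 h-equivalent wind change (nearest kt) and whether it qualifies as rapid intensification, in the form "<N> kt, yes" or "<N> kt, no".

V₁: ΔP = 17, V ≈ 6.8 × 17^0.637 ≈ 41.33 kt.
V₂: ΔP = 48, V ≈ 6.8 × 48^0.637 ≈ 80.07 kt.
ΔV over 24 h = 38.74 kt → 24 h equivalent = 38.74 × 24/24 ≈ 38.74 kt.
39 kt ≥ 30 kt ⇒ rapid intensification.

39 kt, yes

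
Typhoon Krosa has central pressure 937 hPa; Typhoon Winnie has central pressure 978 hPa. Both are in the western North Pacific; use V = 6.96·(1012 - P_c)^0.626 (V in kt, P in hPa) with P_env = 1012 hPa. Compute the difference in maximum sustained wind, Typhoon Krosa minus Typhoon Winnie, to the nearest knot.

Typhoon Krosa: ΔP = 75; V ≈ 6.96 × 75^0.626 ≈ 103.85 kt.
Typhoon Winnie: ΔP = 34; V ≈ 6.96 × 34^0.626 ≈ 63.29 kt.
Difference ≈ 103.85 − 63.29 = 40.56 → 41 kt.

41 kt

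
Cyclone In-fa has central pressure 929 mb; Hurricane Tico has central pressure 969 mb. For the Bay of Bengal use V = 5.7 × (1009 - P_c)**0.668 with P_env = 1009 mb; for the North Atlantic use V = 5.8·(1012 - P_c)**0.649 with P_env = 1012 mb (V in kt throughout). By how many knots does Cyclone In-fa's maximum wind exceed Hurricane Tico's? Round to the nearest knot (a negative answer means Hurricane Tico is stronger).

Cyclone In-fa: ΔP = 80; V ≈ 5.7 × 80^0.668 ≈ 106.45 kt.
Hurricane Tico: ΔP = 43; V ≈ 5.8 × 43^0.649 ≈ 66.61 kt.
Difference ≈ 106.45 − 66.61 = 39.84 → 40 kt.

40 kt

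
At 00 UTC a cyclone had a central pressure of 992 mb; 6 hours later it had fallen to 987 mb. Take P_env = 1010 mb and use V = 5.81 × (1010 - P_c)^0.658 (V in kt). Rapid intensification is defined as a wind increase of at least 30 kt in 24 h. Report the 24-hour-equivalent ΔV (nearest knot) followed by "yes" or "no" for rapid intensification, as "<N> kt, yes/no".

V₁: ΔP = 18, V ≈ 5.81 × 18^0.658 ≈ 38.92 kt.
V₂: ΔP = 23, V ≈ 5.81 × 23^0.658 ≈ 45.73 kt.
ΔV over 6 h = 6.81 kt → 24 h equivalent = 6.81 × 24/6 ≈ 27.24 kt.
27 kt < 30 kt ⇒ not rapid intensification.

27 kt, no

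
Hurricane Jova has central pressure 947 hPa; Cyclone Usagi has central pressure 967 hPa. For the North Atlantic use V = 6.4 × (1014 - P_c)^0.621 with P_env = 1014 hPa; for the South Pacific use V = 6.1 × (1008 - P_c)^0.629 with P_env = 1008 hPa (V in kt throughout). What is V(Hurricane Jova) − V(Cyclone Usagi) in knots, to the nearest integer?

24 kt

Hurricane Jova: ΔP = 67; V ≈ 6.4 × 67^0.621 ≈ 87.13 kt.
Cyclone Usagi: ΔP = 41; V ≈ 6.1 × 41^0.629 ≈ 63.06 kt.
Difference ≈ 87.13 − 63.06 = 24.07 → 24 kt.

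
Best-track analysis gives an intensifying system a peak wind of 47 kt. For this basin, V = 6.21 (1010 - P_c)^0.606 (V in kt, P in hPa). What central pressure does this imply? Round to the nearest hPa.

ΔP = (V / 6.21)^(1/0.606) = (47/6.21)^1.650.
47/6.21 = 7.568; 7.568^1.650 ≈ 28.22 hPa.
P_c = 1010 − 28.22 = 981.78 ≈ 982 hPa.

982 hPa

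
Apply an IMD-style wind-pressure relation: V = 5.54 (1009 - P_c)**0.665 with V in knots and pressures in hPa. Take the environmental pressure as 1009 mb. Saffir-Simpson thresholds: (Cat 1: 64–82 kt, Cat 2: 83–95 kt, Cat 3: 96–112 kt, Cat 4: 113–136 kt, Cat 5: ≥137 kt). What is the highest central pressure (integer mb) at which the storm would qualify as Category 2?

950 mb

Category 2 begins at V = 83 kt.
Required ΔP = (83/5.54)^(1/0.665) = 14.982^1.504 ≈ 58.58 mb.
P_c ≤ 1009 − 58.58 = 950.42, so the highest integer P_c is 950 mb.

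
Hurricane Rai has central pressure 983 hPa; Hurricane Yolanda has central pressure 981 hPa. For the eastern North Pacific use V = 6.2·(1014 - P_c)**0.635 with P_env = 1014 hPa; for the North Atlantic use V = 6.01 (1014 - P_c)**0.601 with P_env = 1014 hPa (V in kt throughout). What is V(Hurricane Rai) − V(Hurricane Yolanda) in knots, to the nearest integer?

Hurricane Rai: ΔP = 31; V ≈ 6.2 × 31^0.635 ≈ 54.88 kt.
Hurricane Yolanda: ΔP = 33; V ≈ 6.01 × 33^0.601 ≈ 49.15 kt.
Difference ≈ 54.88 − 49.15 = 5.73 → 6 kt.

6 kt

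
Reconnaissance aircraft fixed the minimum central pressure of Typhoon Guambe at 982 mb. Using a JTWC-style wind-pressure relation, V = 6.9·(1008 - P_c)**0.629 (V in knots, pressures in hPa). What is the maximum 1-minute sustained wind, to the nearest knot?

54 kt

ΔP = 1008 − 982 = 26 mb.
26^0.629 ≈ 7.763.
V ≈ 6.9 × 7.763 ≈ 53.6 kt.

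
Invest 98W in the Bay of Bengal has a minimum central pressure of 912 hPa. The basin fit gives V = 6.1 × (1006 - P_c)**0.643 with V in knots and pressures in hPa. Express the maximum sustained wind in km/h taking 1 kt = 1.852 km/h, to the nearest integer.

ΔP = 1006 − 912 = 94 hPa.
V ≈ 6.1 × 94^0.643 = 6.1 × 18.566 ≈ 113.253 kt.
113.253 × 1.852 ≈ 209.75 km/h → 210 km/h.

210 km/h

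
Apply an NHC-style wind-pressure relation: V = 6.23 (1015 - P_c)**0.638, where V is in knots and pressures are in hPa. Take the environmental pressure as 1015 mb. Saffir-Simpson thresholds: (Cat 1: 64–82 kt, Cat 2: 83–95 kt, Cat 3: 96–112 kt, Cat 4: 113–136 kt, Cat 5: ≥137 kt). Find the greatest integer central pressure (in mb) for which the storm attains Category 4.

921 mb

Category 4 begins at V = 113 kt.
Required ΔP = (113/6.23)^(1/0.638) = 18.138^1.567 ≈ 93.91 mb.
P_c ≤ 1015 − 93.91 = 921.09, so the highest integer P_c is 921 mb.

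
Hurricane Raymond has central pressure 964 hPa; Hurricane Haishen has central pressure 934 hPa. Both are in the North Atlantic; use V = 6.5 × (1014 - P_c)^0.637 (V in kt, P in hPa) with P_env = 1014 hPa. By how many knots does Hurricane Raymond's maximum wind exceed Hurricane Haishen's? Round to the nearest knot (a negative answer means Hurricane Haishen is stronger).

Hurricane Raymond: ΔP = 50; V ≈ 6.5 × 50^0.637 ≈ 78.55 kt.
Hurricane Haishen: ΔP = 80; V ≈ 6.5 × 80^0.637 ≈ 105.97 kt.
Difference ≈ 78.55 − 105.97 = -27.42 → -27 kt.

-27 kt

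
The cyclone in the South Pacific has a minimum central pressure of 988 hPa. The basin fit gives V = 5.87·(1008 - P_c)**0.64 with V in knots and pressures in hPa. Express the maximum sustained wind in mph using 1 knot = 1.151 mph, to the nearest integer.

ΔP = 1008 − 988 = 20 hPa.
V ≈ 5.87 × 20^0.64 = 5.87 × 6.802 ≈ 39.930 kt.
39.930 × 1.151 ≈ 45.96 mph → 46 mph.

46 mph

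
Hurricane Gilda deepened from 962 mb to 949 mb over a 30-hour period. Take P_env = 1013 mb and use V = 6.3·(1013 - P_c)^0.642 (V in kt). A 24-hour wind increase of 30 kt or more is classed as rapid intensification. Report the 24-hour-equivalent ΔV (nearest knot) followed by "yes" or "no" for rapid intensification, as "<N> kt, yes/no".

V₁: ΔP = 51, V ≈ 6.3 × 51^0.642 ≈ 78.63 kt.
V₂: ΔP = 64, V ≈ 6.3 × 64^0.642 ≈ 90.97 kt.
ΔV over 30 h = 12.34 kt → 24 h equivalent = 12.34 × 24/30 ≈ 9.87 kt.
10 kt < 30 kt ⇒ not rapid intensification.

10 kt, no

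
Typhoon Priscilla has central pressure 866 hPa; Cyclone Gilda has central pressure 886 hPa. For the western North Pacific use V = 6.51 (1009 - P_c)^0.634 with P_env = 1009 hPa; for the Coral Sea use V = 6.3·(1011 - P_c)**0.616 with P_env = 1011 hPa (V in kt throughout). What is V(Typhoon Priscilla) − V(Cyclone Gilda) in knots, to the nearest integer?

28 kt

Typhoon Priscilla: ΔP = 143; V ≈ 6.51 × 143^0.634 ≈ 151.38 kt.
Cyclone Gilda: ΔP = 125; V ≈ 6.3 × 125^0.616 ≈ 123.32 kt.
Difference ≈ 151.38 − 123.32 = 28.06 → 28 kt.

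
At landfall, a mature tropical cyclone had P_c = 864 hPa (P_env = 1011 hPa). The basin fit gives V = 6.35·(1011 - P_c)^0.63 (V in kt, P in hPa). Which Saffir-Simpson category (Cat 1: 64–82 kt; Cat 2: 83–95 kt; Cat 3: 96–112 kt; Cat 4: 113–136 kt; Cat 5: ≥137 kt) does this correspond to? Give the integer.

ΔP = 1011 − 864 = 147 hPa.
V ≈ 6.35 × 147^0.63 = 6.35 × 23.20 ≈ 147 kt.
147 kt falls in the Category 5 band.

5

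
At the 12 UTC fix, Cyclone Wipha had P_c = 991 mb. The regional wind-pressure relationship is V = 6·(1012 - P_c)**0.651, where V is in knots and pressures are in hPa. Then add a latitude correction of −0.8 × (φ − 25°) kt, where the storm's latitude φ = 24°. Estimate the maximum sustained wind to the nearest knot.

44 kt

ΔP = 1012 − 991 = 21 mb.
21^0.651 ≈ 7.257.
V ≈ 6 × 7.257 ≈ 43.5 kt.
Latitude correction: −0.8 × (24 − 25) = 0.8 kt.
Corrected V ≈ 44.3 kt → 44 kt.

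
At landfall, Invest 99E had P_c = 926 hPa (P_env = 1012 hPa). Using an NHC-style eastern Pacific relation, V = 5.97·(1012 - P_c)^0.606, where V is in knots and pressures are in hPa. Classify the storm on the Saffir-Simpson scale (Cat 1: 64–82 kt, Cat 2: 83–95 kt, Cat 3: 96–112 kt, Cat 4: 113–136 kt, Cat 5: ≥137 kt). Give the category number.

2

ΔP = 1012 − 926 = 86 hPa.
V ≈ 5.97 × 86^0.606 = 5.97 × 14.87 ≈ 89 kt.
89 kt falls in the Category 2 band.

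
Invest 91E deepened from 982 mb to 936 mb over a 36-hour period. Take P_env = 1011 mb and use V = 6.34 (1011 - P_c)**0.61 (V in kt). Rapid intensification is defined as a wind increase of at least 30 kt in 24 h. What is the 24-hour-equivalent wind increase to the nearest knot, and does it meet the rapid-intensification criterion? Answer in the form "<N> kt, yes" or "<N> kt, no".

V₁: ΔP = 29, V ≈ 6.34 × 29^0.61 ≈ 49.45 kt.
V₂: ΔP = 75, V ≈ 6.34 × 75^0.61 ≈ 88.28 kt.
ΔV over 36 h = 38.83 kt → 24 h equivalent = 38.83 × 24/36 ≈ 25.89 kt.
26 kt < 30 kt ⇒ not rapid intensification.

26 kt, no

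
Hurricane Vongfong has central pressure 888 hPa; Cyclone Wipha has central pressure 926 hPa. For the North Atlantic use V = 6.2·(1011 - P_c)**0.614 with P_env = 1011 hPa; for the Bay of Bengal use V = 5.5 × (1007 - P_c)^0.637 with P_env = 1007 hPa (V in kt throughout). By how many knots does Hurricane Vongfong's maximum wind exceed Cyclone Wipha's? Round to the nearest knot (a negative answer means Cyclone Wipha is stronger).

Hurricane Vongfong: ΔP = 123; V ≈ 6.2 × 123^0.614 ≈ 119.01 kt.
Cyclone Wipha: ΔP = 81; V ≈ 5.5 × 81^0.637 ≈ 90.38 kt.
Difference ≈ 119.01 − 90.38 = 28.63 → 29 kt.

29 kt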